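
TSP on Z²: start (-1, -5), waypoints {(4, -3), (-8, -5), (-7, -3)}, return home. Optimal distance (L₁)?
28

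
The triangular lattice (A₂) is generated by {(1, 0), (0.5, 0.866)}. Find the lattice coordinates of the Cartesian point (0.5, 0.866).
b₂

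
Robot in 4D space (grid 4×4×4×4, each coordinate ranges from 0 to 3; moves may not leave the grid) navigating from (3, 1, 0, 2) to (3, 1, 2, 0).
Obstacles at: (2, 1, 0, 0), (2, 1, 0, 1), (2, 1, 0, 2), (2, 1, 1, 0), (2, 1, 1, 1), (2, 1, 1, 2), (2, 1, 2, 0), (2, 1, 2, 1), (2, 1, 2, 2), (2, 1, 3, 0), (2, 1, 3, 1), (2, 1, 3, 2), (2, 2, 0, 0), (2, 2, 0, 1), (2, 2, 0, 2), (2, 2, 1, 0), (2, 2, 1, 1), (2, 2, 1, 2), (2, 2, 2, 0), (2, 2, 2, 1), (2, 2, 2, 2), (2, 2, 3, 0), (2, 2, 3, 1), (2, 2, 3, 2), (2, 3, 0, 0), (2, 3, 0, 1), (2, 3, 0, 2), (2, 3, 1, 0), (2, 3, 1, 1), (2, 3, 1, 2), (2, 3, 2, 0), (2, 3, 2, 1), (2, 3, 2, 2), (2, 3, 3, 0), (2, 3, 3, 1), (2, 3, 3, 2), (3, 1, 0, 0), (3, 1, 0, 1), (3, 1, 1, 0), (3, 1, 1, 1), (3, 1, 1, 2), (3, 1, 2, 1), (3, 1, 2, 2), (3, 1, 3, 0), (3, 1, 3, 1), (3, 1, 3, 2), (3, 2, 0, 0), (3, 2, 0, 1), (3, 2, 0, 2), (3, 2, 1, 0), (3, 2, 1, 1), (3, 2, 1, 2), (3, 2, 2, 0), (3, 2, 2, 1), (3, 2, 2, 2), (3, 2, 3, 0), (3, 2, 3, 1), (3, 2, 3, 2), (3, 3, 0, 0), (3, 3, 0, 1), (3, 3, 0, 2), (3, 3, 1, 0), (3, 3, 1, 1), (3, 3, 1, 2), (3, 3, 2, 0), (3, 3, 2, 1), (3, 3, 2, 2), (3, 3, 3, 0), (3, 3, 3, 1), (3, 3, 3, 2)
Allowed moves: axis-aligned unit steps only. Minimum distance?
6
(one shortest path: (3, 1, 0, 2) → (3, 0, 0, 2) → (3, 0, 1, 2) → (3, 0, 2, 2) → (3, 0, 2, 1) → (3, 0, 2, 0) → (3, 1, 2, 0))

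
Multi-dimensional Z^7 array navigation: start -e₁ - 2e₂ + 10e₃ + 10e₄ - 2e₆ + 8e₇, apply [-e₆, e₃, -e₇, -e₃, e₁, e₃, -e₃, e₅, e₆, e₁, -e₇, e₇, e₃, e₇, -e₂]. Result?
(1, -3, 11, 10, 1, -2, 8)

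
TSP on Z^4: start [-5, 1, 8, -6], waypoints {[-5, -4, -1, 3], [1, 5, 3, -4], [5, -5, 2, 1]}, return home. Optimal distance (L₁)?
76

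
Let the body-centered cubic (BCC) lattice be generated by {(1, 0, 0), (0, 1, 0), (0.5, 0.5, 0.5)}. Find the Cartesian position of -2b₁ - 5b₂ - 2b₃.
(-3, -6, -1)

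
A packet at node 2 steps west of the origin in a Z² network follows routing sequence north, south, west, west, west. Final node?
(-5, 0)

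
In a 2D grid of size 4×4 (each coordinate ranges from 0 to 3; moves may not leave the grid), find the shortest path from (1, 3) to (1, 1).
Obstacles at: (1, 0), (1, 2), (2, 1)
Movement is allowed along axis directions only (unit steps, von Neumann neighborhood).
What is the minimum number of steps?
4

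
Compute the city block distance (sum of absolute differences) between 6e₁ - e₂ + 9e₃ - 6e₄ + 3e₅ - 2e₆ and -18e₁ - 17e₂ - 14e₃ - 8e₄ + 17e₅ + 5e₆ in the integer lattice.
86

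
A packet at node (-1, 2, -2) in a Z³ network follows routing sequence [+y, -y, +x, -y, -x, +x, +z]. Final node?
(0, 1, -1)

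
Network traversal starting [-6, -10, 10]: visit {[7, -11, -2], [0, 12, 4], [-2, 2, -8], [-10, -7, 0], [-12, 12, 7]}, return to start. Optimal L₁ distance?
138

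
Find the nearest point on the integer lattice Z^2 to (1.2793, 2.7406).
(1, 3)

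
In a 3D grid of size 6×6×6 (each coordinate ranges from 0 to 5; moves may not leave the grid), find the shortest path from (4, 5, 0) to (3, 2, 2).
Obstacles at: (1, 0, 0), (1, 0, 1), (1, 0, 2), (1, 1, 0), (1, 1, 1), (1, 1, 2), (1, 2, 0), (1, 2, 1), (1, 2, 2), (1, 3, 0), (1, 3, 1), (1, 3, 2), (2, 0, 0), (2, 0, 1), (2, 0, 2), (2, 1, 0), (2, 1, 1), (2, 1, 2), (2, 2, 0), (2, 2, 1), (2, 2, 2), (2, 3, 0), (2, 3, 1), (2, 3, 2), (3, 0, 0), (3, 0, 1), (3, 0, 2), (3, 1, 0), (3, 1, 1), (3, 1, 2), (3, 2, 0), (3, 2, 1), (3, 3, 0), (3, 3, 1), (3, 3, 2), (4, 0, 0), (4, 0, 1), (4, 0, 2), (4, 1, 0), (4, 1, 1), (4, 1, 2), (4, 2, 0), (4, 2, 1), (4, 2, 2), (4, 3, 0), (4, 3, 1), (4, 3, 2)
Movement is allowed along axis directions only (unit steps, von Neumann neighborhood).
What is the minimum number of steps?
8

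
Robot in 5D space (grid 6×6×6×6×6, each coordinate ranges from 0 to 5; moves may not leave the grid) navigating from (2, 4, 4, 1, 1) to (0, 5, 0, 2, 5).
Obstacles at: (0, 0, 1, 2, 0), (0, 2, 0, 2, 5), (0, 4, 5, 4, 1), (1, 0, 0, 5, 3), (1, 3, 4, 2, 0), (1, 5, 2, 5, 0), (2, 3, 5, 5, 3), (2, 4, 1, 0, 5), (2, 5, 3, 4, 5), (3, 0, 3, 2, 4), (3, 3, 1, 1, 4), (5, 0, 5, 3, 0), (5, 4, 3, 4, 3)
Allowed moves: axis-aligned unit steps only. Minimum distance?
12
(one shortest path: (2, 4, 4, 1, 1) → (1, 4, 4, 1, 1) → (0, 4, 4, 1, 1) → (0, 5, 4, 1, 1) → (0, 5, 3, 1, 1) → (0, 5, 2, 1, 1) → (0, 5, 1, 1, 1) → (0, 5, 0, 1, 1) → (0, 5, 0, 2, 1) → (0, 5, 0, 2, 2) → (0, 5, 0, 2, 3) → (0, 5, 0, 2, 4) → (0, 5, 0, 2, 5))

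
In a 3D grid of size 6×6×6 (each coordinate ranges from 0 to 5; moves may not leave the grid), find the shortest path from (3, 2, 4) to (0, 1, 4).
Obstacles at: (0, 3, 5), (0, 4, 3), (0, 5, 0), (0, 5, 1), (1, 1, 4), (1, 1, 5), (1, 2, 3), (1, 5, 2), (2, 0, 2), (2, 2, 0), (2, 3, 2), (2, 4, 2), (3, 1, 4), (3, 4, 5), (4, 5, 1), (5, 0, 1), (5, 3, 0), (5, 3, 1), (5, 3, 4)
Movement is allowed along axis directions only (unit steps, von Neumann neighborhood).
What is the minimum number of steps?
4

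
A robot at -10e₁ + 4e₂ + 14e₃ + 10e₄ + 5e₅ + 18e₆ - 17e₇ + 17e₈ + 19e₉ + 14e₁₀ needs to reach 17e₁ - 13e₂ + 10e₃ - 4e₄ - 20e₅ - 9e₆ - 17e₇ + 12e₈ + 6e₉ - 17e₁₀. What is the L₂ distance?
61.1474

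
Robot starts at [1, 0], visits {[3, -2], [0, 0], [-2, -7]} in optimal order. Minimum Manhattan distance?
16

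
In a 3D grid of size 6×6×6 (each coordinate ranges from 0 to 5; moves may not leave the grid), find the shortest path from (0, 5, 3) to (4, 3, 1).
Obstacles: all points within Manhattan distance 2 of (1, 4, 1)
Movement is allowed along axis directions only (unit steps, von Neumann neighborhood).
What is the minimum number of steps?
8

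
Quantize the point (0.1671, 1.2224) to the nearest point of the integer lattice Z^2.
(0, 1)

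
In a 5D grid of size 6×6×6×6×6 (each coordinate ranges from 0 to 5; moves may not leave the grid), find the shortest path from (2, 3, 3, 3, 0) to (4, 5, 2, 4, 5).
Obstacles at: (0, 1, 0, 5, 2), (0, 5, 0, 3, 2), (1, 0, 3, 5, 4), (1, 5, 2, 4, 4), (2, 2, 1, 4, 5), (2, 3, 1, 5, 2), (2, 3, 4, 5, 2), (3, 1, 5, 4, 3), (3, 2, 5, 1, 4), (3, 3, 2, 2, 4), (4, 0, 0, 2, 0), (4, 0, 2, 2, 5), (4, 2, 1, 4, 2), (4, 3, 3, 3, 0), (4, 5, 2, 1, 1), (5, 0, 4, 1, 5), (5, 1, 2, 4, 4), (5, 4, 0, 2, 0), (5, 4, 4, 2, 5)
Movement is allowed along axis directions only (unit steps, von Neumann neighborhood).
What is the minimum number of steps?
11
(one shortest path: (2, 3, 3, 3, 0) → (3, 3, 3, 3, 0) → (3, 4, 3, 3, 0) → (4, 4, 3, 3, 0) → (4, 5, 3, 3, 0) → (4, 5, 2, 3, 0) → (4, 5, 2, 4, 0) → (4, 5, 2, 4, 1) → (4, 5, 2, 4, 2) → (4, 5, 2, 4, 3) → (4, 5, 2, 4, 4) → (4, 5, 2, 4, 5))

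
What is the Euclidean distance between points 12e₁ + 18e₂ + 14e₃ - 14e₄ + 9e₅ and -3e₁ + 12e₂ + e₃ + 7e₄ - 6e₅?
33.1059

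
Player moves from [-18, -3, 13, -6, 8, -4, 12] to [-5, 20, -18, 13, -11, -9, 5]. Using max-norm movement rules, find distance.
31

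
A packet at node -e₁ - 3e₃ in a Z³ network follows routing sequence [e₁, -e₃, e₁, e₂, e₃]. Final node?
(1, 1, -3)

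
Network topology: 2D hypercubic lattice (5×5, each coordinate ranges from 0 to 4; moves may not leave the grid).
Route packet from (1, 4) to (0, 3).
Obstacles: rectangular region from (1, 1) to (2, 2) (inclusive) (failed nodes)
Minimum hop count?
2
(one shortest path: (1, 4) → (0, 4) → (0, 3))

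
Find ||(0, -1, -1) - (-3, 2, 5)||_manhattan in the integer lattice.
12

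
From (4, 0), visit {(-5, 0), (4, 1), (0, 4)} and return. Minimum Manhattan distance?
26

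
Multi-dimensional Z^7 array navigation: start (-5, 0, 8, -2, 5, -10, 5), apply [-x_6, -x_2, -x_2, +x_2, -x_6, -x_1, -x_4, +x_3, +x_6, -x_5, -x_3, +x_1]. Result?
(-5, -1, 8, -3, 4, -11, 5)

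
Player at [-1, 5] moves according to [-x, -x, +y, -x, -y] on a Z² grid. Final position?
(-4, 5)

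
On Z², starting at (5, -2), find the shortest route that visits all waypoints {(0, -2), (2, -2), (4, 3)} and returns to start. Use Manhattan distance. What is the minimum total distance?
20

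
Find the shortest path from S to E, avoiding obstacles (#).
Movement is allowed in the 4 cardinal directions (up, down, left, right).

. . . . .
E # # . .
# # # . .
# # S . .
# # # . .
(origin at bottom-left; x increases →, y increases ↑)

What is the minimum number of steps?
8
(one shortest path: (2, 1) → (3, 1) → (3, 2) → (3, 3) → (3, 4) → (2, 4) → (1, 4) → (0, 4) → (0, 3))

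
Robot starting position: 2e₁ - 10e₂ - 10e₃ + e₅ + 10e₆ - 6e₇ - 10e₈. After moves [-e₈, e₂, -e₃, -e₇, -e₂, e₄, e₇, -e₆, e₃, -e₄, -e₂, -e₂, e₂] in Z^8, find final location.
(2, -11, -10, 0, 1, 9, -6, -11)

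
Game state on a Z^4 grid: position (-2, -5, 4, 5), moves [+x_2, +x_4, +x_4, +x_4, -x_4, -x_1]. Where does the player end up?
(-3, -4, 4, 7)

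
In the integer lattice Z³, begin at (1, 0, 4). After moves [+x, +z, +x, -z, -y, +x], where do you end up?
(4, -1, 4)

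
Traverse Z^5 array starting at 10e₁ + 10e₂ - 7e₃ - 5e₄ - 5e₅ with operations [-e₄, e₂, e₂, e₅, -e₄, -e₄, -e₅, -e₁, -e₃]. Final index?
(9, 12, -8, -8, -5)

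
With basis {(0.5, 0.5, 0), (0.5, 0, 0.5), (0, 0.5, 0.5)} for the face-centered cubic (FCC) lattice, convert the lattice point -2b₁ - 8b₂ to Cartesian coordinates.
(-5, -1, -4)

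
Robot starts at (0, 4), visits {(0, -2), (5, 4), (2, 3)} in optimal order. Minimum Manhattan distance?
16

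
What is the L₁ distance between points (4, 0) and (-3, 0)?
7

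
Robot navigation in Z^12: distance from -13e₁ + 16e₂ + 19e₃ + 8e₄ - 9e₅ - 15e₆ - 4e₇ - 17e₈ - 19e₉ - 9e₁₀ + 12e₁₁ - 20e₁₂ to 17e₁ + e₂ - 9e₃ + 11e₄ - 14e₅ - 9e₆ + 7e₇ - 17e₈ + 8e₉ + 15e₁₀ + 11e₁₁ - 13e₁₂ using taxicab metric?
157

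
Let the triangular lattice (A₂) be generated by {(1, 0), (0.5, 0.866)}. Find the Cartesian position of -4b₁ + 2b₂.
(-3, 1.732)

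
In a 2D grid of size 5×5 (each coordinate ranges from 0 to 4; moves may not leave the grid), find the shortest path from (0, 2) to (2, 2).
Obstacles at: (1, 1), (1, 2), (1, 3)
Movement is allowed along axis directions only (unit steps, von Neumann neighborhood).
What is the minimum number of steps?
6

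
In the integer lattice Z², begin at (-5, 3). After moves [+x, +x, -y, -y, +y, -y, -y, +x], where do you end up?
(-2, 0)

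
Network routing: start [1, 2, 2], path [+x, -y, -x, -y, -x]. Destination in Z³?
(0, 0, 2)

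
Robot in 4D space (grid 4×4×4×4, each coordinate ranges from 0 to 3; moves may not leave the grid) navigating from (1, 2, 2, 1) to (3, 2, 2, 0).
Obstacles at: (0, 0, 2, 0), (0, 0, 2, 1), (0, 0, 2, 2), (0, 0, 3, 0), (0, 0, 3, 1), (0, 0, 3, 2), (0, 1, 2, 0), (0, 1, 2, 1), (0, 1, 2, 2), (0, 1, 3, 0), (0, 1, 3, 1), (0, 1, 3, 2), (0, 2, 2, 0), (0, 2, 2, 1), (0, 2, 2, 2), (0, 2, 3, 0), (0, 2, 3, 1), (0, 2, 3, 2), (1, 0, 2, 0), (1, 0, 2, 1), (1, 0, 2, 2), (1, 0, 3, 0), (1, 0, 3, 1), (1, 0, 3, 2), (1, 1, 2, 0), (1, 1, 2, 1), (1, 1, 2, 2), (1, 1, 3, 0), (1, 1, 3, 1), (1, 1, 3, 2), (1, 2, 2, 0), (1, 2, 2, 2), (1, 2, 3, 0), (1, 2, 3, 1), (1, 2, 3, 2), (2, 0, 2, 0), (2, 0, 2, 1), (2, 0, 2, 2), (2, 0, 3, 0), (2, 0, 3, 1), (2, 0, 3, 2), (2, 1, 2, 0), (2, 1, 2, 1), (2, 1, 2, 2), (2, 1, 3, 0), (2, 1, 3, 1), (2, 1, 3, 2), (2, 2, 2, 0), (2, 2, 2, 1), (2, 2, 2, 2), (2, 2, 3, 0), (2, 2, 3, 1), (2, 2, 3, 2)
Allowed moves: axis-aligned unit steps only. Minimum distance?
5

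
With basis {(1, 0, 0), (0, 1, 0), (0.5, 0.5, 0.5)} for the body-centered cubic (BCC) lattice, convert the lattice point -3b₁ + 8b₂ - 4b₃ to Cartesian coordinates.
(-5, 6, -2)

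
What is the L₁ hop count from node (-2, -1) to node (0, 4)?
7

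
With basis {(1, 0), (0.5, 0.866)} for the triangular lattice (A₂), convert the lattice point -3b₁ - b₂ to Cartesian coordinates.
(-3.5, -0.866)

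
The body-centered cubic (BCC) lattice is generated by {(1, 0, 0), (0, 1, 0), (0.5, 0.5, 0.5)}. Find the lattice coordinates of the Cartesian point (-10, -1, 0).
-10b₁ - b₂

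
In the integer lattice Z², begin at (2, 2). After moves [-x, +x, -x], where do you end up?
(1, 2)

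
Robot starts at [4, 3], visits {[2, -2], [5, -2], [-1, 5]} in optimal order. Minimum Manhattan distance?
19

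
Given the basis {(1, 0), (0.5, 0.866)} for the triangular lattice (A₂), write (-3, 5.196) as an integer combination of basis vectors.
-6b₁ + 6b₂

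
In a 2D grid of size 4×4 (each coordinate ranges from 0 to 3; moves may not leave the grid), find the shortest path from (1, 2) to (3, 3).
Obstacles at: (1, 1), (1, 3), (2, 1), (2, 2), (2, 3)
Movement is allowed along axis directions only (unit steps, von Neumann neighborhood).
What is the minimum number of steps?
9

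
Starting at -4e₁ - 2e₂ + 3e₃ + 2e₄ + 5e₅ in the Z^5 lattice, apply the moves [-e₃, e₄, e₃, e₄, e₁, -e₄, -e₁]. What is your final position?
(-4, -2, 3, 3, 5)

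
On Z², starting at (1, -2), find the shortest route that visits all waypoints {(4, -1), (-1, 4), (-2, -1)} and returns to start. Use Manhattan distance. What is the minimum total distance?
24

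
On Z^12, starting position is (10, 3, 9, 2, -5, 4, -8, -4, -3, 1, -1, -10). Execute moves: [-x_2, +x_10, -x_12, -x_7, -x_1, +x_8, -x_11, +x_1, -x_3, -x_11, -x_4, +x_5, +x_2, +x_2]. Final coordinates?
(10, 4, 8, 1, -4, 4, -9, -3, -3, 2, -3, -11)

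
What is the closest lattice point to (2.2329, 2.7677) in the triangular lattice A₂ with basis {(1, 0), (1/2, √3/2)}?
(2.5, 2.598)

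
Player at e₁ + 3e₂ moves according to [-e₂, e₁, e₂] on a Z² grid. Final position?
(2, 3)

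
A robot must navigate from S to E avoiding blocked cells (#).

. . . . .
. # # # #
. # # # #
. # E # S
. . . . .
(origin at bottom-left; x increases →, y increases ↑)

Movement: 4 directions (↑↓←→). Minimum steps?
4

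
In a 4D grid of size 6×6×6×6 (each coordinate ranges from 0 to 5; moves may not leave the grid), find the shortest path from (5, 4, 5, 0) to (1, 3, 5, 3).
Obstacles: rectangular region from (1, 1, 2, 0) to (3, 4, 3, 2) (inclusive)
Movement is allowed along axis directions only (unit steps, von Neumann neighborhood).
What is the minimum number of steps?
8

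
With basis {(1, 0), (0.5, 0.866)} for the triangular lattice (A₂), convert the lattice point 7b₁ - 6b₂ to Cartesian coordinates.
(4, -5.196)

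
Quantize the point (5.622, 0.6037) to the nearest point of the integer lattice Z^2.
(6, 1)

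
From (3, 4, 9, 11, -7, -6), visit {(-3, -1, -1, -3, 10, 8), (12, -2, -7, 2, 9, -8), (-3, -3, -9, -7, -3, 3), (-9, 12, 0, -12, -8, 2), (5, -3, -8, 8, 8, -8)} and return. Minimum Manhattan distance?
240
(one optimal route: (3, 4, 9, 11, -7, -6) → (-9, 12, 0, -12, -8, 2) → (-3, -3, -9, -7, -3, 3) → (-3, -1, -1, -3, 10, 8) → (12, -2, -7, 2, 9, -8) → (5, -3, -8, 8, 8, -8) → (3, 4, 9, 11, -7, -6))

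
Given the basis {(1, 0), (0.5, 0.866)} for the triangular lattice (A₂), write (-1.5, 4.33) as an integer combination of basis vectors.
-4b₁ + 5b₂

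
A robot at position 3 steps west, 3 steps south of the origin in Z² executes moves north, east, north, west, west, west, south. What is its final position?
(-5, -2)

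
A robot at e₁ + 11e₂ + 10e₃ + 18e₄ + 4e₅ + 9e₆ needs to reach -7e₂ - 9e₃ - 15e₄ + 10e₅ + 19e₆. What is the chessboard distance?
33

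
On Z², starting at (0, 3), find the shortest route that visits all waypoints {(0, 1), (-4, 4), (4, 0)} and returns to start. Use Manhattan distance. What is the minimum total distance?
24
(one optimal route: (0, 3) → (0, 1) → (4, 0) → (-4, 4) → (0, 3))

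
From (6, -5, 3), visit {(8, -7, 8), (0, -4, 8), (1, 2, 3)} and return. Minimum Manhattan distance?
44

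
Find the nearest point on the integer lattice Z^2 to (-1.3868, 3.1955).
(-1, 3)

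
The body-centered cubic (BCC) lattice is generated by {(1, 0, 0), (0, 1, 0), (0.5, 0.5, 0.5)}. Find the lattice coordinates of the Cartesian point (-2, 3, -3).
b₁ + 6b₂ - 6b₃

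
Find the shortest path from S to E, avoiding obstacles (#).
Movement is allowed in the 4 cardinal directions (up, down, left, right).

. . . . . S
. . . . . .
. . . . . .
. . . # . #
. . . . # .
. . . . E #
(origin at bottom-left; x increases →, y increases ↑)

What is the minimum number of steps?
10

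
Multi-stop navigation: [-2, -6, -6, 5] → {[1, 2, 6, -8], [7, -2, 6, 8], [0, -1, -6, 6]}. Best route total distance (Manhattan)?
56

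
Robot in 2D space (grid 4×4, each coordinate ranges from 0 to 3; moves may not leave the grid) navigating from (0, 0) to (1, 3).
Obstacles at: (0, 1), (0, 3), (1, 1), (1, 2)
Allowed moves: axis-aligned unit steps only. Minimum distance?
6
(one shortest path: (0, 0) → (1, 0) → (2, 0) → (2, 1) → (2, 2) → (2, 3) → (1, 3))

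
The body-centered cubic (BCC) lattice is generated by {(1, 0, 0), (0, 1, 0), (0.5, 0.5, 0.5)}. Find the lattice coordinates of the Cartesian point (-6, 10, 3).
-9b₁ + 7b₂ + 6b₃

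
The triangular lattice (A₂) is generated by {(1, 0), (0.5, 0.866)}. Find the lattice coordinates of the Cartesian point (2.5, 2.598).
b₁ + 3b₂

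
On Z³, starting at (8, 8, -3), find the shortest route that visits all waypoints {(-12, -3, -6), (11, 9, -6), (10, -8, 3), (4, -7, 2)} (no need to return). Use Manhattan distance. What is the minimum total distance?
70
(one optimal route: (8, 8, -3) → (11, 9, -6) → (10, -8, 3) → (4, -7, 2) → (-12, -3, -6))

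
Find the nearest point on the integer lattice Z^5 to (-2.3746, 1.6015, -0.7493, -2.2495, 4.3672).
(-2, 2, -1, -2, 4)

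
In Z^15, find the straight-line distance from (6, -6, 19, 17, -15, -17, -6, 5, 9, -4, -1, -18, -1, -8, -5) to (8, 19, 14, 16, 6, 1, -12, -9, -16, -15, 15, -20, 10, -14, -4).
53.066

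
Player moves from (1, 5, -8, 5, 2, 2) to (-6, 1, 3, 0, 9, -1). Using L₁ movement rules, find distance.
37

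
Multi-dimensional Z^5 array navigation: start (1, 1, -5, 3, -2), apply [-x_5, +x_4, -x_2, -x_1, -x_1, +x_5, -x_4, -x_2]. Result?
(-1, -1, -5, 3, -2)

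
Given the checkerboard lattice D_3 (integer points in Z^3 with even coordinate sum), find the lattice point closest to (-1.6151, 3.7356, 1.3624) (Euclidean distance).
(-1, 4, 1)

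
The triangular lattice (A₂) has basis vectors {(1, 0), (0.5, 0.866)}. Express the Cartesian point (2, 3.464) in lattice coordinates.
4b₂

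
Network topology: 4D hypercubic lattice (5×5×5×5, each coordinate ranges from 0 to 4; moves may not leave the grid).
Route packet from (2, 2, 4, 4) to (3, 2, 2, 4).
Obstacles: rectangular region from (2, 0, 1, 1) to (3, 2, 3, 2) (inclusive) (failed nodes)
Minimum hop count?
3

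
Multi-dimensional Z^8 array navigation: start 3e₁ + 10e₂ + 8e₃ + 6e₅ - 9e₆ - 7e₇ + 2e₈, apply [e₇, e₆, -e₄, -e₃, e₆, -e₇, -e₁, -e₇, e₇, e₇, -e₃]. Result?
(2, 10, 6, -1, 6, -7, -6, 2)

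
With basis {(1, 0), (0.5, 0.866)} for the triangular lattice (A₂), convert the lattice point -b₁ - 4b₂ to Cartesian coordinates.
(-3, -3.464)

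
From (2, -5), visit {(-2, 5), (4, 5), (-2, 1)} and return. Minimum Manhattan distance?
32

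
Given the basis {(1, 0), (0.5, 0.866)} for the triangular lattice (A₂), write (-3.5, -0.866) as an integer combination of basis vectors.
-3b₁ - b₂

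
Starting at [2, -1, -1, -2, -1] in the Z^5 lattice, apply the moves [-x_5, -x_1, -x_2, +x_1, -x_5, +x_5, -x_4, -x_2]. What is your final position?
(2, -3, -1, -3, -2)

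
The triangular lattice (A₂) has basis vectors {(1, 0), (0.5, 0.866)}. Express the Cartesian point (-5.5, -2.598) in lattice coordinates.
-4b₁ - 3b₂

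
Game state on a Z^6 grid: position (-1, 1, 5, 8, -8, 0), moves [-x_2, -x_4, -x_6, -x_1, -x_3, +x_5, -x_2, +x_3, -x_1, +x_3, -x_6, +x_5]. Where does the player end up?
(-3, -1, 6, 7, -6, -2)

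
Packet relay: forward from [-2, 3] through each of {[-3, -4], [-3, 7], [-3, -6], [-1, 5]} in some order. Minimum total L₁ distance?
20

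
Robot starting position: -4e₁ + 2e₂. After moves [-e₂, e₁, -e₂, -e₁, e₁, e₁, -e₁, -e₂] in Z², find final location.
(-3, -1)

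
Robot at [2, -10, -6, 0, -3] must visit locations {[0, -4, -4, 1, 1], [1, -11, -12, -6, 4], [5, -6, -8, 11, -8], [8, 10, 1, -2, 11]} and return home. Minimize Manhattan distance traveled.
168
(one optimal route: (2, -10, -6, 0, -3) → (1, -11, -12, -6, 4) → (8, 10, 1, -2, 11) → (0, -4, -4, 1, 1) → (5, -6, -8, 11, -8) → (2, -10, -6, 0, -3))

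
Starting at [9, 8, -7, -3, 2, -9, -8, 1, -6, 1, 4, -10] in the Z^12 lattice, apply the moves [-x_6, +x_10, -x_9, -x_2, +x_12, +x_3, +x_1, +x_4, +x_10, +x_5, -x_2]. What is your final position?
(10, 6, -6, -2, 3, -10, -8, 1, -7, 3, 4, -9)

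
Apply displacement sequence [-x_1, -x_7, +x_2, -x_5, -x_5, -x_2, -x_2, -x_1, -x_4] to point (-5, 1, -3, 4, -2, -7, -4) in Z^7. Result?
(-7, 0, -3, 3, -4, -7, -5)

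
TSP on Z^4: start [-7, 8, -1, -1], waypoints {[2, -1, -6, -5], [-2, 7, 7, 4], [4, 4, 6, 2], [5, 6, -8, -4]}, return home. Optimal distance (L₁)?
94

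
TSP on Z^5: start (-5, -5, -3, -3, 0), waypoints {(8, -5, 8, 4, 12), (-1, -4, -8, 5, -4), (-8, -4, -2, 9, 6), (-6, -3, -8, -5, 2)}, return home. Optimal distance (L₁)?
138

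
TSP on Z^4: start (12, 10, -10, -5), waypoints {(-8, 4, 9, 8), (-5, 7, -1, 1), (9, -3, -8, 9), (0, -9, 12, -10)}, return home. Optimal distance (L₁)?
186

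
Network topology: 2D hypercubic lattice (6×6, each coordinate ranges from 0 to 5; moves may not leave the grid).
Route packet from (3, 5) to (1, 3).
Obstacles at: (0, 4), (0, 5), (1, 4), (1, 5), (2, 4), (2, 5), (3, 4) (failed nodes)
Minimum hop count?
6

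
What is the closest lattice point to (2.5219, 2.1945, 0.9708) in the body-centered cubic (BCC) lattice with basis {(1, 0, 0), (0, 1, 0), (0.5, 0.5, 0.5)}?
(3, 2, 1)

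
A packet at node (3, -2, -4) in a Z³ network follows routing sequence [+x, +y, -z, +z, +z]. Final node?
(4, -1, -3)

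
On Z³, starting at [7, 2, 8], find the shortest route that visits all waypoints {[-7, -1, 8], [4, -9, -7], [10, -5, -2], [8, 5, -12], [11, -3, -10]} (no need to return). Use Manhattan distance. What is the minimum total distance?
90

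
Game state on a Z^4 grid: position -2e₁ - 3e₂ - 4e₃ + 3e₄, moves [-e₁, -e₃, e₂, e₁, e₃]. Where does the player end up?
(-2, -2, -4, 3)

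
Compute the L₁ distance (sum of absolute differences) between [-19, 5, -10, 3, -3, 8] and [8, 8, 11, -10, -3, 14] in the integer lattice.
70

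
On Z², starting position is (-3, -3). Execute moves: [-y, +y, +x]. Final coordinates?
(-2, -3)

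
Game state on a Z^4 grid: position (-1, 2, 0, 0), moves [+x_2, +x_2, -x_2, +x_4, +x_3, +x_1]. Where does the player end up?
(0, 3, 1, 1)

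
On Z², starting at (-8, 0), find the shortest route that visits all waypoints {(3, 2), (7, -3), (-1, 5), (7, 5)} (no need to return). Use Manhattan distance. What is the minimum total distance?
34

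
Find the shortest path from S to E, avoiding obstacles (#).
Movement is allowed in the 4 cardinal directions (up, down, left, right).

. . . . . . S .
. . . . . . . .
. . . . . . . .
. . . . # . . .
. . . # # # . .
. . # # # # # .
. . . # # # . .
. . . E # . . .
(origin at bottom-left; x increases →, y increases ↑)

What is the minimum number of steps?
14
(one shortest path: (6, 7) → (5, 7) → (4, 7) → (3, 7) → (2, 7) → (1, 7) → (1, 6) → (1, 5) → (1, 4) → (1, 3) → (1, 2) → (1, 1) → (2, 1) → (2, 0) → (3, 0))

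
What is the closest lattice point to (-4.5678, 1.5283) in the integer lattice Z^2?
(-5, 2)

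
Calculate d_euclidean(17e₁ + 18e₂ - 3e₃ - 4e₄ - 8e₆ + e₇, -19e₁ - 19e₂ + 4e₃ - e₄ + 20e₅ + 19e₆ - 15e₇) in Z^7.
64.0937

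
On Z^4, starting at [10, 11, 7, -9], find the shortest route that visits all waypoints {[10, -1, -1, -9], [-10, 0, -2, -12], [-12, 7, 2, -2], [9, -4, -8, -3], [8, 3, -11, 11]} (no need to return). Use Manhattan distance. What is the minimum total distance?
128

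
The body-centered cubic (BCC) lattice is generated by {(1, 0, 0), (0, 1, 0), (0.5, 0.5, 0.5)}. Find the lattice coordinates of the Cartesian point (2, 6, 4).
-2b₁ + 2b₂ + 8b₃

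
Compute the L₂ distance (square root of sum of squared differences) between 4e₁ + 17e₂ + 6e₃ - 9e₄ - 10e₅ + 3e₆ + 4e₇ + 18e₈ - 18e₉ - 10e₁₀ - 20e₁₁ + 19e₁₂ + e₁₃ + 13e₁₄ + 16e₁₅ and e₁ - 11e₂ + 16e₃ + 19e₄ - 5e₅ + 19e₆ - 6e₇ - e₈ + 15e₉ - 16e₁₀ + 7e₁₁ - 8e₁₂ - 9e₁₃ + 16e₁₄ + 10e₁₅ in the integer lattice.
71.7426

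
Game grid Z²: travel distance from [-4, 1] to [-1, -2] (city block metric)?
6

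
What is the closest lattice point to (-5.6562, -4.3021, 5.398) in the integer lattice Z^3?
(-6, -4, 5)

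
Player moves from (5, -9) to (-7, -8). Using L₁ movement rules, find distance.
13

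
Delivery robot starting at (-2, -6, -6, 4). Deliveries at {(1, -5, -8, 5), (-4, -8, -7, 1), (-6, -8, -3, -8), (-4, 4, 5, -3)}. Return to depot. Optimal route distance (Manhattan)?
92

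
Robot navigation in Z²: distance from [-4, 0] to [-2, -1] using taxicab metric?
3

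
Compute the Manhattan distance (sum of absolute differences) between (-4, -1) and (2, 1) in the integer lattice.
8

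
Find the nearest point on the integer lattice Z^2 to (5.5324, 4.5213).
(6, 5)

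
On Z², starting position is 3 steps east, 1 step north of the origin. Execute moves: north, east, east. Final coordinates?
(5, 2)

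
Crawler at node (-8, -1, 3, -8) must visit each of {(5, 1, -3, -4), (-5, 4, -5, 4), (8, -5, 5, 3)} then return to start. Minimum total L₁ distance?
108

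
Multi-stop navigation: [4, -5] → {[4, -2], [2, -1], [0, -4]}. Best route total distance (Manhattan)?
11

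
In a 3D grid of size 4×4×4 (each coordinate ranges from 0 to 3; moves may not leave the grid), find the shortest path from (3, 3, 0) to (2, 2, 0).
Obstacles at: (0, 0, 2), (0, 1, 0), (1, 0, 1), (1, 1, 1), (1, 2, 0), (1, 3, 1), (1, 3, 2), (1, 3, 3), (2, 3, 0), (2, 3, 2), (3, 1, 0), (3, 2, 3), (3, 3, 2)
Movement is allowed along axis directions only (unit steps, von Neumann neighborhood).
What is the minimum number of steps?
2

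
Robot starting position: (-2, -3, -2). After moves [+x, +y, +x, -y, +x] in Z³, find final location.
(1, -3, -2)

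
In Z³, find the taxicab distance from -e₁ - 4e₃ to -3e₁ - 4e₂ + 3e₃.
13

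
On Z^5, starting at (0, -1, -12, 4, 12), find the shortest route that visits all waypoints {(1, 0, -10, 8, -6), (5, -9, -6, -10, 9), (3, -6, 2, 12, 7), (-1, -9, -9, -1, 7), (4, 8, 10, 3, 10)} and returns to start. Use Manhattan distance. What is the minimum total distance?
188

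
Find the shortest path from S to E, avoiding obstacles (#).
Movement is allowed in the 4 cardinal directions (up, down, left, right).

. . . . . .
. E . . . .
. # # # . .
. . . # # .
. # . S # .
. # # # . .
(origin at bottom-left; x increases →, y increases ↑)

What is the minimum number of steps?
7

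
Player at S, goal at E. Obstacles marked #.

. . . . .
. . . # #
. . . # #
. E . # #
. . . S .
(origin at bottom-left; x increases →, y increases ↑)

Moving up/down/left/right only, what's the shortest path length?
3
(one shortest path: (3, 0) → (2, 0) → (1, 0) → (1, 1))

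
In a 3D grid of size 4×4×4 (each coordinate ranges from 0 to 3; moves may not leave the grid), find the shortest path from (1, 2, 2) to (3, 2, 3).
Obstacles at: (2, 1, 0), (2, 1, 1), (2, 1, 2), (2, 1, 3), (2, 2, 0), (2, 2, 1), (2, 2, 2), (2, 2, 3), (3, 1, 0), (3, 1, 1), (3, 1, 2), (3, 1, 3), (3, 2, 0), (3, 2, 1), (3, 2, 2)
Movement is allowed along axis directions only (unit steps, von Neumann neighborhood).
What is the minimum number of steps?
5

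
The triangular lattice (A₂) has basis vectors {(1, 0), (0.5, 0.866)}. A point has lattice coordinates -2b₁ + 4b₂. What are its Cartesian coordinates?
(0, 3.464)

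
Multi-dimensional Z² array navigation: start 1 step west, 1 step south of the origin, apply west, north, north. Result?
(-2, 1)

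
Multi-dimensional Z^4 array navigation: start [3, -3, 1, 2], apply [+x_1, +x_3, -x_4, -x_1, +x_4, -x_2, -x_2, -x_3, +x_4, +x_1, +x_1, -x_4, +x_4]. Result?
(5, -5, 1, 3)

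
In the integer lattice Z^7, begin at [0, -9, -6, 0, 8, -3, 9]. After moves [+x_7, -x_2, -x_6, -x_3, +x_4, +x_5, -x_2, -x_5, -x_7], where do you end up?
(0, -11, -7, 1, 8, -4, 9)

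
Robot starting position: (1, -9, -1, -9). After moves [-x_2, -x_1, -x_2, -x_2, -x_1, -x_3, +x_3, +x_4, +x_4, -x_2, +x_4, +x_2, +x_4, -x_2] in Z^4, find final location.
(-1, -13, -1, -5)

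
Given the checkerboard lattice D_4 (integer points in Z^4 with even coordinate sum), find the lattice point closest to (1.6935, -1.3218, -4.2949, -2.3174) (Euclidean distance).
(2, -2, -4, -2)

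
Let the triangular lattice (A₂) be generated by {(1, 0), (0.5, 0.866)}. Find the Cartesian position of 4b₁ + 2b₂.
(5, 1.732)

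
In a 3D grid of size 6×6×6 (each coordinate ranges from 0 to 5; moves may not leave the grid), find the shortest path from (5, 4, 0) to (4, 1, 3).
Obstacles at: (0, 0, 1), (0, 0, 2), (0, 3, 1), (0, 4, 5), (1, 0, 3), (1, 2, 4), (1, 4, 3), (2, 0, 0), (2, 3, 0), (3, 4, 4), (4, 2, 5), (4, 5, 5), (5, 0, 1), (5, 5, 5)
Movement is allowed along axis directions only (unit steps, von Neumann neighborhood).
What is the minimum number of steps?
7
(one shortest path: (5, 4, 0) → (4, 4, 0) → (4, 3, 0) → (4, 2, 0) → (4, 1, 0) → (4, 1, 1) → (4, 1, 2) → (4, 1, 3))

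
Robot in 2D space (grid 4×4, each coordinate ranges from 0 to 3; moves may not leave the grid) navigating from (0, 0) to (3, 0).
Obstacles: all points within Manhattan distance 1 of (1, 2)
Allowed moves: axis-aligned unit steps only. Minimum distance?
3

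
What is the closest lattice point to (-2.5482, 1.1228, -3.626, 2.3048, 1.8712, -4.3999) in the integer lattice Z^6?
(-3, 1, -4, 2, 2, -4)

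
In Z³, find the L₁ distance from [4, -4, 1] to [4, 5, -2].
12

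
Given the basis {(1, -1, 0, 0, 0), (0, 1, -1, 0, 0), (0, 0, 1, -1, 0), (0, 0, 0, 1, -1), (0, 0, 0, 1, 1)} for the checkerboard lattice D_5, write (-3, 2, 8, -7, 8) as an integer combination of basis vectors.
-3b₁ - b₂ + 7b₃ - 4b₄ + 4b₅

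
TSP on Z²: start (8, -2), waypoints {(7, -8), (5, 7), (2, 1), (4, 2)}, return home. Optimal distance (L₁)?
42
(one optimal route: (8, -2) → (7, -8) → (5, 7) → (4, 2) → (2, 1) → (8, -2))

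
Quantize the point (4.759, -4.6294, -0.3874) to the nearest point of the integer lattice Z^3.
(5, -5, 0)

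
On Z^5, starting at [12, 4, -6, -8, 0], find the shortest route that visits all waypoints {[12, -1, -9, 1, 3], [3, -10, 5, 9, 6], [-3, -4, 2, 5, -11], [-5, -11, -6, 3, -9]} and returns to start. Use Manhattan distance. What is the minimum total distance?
172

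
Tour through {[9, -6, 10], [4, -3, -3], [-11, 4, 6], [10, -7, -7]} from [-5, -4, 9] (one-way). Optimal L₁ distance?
81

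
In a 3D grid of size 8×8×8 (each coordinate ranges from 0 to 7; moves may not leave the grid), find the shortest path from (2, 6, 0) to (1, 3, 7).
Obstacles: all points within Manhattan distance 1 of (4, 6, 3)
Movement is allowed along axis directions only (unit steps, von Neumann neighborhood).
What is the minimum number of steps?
11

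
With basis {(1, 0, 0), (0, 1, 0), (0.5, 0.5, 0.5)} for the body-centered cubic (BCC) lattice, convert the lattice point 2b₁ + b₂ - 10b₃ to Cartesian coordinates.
(-3, -4, -5)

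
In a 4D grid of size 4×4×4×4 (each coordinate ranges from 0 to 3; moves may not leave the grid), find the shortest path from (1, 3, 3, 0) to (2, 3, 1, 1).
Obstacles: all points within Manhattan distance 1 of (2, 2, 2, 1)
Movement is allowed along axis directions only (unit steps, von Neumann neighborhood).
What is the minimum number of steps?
4
(one shortest path: (1, 3, 3, 0) → (2, 3, 3, 0) → (2, 3, 2, 0) → (2, 3, 1, 0) → (2, 3, 1, 1))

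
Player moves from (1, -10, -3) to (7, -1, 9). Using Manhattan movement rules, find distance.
27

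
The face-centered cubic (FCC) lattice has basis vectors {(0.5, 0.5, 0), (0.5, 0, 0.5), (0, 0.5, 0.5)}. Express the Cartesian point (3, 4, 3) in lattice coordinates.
4b₁ + 2b₂ + 4b₃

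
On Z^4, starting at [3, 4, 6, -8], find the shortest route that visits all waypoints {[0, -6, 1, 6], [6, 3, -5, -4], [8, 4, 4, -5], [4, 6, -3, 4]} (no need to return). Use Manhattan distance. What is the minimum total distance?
60
(one optimal route: (3, 4, 6, -8) → (8, 4, 4, -5) → (6, 3, -5, -4) → (4, 6, -3, 4) → (0, -6, 1, 6))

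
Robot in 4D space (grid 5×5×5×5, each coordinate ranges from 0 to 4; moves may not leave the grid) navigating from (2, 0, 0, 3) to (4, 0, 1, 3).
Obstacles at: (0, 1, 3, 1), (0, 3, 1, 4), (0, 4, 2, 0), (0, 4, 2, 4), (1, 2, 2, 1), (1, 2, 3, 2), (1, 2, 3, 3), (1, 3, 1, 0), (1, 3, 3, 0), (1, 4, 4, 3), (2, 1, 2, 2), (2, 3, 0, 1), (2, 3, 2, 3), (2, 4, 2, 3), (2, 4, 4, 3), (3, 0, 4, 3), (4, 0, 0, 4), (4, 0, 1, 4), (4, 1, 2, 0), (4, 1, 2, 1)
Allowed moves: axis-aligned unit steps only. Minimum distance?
3
(one shortest path: (2, 0, 0, 3) → (3, 0, 0, 3) → (4, 0, 0, 3) → (4, 0, 1, 3))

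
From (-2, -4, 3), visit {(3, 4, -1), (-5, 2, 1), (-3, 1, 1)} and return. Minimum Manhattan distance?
40
(one optimal route: (-2, -4, 3) → (3, 4, -1) → (-5, 2, 1) → (-3, 1, 1) → (-2, -4, 3))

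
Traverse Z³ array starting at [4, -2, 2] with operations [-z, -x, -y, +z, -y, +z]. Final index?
(3, -4, 3)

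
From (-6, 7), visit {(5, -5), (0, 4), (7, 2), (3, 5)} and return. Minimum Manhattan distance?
50
(one optimal route: (-6, 7) → (0, 4) → (5, -5) → (7, 2) → (3, 5) → (-6, 7))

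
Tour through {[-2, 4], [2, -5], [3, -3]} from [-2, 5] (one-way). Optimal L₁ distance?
16
(one optimal route: (-2, 5) → (-2, 4) → (3, -3) → (2, -5))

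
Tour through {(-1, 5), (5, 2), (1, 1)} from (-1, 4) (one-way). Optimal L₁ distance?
12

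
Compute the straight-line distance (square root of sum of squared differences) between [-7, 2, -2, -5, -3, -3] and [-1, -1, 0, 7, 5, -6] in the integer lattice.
16.3095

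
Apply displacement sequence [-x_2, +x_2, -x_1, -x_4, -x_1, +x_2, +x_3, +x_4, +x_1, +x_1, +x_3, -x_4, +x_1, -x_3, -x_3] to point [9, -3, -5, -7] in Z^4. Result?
(10, -2, -5, -8)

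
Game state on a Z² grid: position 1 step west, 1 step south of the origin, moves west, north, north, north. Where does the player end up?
(-2, 2)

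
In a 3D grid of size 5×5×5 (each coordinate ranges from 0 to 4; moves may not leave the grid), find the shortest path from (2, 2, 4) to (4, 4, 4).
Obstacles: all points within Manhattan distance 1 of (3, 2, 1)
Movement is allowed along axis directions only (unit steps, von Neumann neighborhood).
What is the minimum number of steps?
4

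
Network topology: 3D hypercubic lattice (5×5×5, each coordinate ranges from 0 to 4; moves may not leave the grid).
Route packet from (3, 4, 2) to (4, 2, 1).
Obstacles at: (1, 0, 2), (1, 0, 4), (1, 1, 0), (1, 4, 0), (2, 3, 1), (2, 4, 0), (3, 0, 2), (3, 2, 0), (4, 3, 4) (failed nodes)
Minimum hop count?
4
(one shortest path: (3, 4, 2) → (4, 4, 2) → (4, 3, 2) → (4, 2, 2) → (4, 2, 1))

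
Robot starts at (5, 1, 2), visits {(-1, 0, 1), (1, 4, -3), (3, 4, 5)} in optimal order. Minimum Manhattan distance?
28
(one optimal route: (5, 1, 2) → (-1, 0, 1) → (1, 4, -3) → (3, 4, 5))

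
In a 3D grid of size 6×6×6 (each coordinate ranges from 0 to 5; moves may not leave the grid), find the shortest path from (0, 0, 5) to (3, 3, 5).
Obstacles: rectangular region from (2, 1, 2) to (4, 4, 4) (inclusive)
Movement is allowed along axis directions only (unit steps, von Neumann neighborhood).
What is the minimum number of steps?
6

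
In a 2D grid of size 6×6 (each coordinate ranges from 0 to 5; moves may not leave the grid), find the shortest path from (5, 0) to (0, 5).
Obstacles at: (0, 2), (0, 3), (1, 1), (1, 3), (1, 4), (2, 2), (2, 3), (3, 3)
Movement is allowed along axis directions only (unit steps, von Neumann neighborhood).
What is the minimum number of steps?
10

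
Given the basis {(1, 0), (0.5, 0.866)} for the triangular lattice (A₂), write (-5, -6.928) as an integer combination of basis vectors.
-b₁ - 8b₂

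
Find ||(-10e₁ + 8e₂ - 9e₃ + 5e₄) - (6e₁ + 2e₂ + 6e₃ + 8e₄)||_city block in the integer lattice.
40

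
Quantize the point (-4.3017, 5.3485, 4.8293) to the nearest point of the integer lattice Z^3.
(-4, 5, 5)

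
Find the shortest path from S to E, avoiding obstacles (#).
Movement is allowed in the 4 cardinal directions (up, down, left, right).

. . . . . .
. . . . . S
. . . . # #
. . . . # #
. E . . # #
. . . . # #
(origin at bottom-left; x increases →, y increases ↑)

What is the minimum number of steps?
7
(one shortest path: (5, 4) → (4, 4) → (3, 4) → (2, 4) → (1, 4) → (1, 3) → (1, 2) → (1, 1))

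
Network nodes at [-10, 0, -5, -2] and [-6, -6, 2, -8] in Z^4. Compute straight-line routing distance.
11.7047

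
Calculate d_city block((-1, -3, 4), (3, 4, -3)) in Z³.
18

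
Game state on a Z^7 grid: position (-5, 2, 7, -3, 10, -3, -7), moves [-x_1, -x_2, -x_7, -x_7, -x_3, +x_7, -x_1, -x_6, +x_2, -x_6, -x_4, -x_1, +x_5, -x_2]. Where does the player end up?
(-8, 1, 6, -4, 11, -5, -8)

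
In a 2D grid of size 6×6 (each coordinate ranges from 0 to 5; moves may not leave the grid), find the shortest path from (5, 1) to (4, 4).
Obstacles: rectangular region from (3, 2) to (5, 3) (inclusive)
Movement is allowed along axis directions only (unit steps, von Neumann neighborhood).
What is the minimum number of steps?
8
(one shortest path: (5, 1) → (4, 1) → (3, 1) → (2, 1) → (2, 2) → (2, 3) → (2, 4) → (3, 4) → (4, 4))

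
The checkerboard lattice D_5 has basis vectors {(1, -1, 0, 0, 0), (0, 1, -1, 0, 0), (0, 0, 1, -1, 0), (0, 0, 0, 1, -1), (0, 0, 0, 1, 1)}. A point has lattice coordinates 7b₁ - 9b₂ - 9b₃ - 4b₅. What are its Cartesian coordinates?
(7, -16, 0, 5, -4)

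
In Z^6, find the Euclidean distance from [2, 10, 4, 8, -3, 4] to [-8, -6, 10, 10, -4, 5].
19.9499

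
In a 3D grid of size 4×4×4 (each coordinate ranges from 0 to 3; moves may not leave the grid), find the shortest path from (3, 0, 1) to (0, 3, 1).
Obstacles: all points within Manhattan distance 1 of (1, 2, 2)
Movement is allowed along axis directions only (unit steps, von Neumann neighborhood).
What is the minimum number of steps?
6
(one shortest path: (3, 0, 1) → (2, 0, 1) → (1, 0, 1) → (0, 0, 1) → (0, 1, 1) → (0, 2, 1) → (0, 3, 1))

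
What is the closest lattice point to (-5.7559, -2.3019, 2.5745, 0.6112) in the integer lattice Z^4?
(-6, -2, 3, 1)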